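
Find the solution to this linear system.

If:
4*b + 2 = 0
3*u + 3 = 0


Then:
b = -1/2
u = -1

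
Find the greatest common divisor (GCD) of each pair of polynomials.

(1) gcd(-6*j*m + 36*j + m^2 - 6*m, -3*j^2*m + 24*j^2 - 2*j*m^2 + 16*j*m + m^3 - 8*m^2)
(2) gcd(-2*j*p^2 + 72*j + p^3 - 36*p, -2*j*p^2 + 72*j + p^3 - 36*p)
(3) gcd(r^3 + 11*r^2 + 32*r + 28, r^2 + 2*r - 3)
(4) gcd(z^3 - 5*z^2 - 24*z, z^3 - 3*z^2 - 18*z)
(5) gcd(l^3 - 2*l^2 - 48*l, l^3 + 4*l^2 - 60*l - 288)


(1) = gcd((-6*j + m)*(m - 6), (-3*j + m)*(j + m)*(m - 8)) = 1
(2) = -2*j*p^2 + 72*j + p^3 - 36*p
(3) = 1
(4) = z^2 + 3*z
(5) = l^2 - 2*l - 48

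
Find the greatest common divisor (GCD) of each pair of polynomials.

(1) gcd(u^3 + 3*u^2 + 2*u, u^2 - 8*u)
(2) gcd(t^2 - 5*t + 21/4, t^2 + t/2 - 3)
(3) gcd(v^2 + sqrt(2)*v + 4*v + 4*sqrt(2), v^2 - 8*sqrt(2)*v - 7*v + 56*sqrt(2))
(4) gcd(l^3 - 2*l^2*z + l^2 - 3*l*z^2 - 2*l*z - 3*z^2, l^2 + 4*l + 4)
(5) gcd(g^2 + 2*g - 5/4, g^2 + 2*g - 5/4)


(1) = u
(2) = t - 3/2
(3) = gcd((v + 4)*(v + sqrt(2)), (v - 7)*(v - 8*sqrt(2))) = 1
(4) = 1
(5) = gcd((g - 1/2)*(g + 5/2), (g - 1/2)*(g + 5/2)) = g^2 + 2*g - 5/4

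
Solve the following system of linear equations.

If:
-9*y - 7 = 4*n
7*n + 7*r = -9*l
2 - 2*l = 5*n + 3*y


Then:
l = 33*y/8 + 43/8
n = -9*y/4 - 7/4
r = -171*y/56 - 289/56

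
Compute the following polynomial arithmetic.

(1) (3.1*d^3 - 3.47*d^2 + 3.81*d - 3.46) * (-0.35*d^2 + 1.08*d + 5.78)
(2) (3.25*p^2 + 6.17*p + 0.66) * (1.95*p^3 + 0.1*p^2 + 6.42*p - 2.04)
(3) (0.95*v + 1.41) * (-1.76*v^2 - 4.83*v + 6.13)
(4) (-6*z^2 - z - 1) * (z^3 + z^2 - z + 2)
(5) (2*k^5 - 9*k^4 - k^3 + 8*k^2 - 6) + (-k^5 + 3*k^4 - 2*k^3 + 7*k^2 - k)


(1) = -1.085*d^5 + 4.5625*d^4 + 12.8369*d^3 - 14.7308*d^2 + 18.285*d - 19.9988
(2) = 6.3375*p^5 + 12.3565*p^4 + 22.769*p^3 + 33.0474*p^2 - 8.3496*p - 1.3464
(3) = -1.672*v^3 - 7.0701*v^2 - 0.9868*v + 8.6433
(4) = -6*z^5 - 7*z^4 + 4*z^3 - 12*z^2 - z - 2
(5) = k^5 - 6*k^4 - 3*k^3 + 15*k^2 - k - 6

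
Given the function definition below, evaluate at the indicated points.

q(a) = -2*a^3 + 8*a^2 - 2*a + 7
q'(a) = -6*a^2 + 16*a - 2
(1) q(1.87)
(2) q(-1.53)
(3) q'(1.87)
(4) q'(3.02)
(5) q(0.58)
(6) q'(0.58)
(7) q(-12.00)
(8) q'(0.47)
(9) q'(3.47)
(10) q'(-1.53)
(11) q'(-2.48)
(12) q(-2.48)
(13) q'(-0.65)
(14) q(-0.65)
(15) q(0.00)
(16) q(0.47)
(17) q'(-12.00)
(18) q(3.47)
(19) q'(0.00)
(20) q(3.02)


(1) = 18.16
(2) = 35.95
(3) = 6.94
(4) = -8.40
(5) = 8.14
(6) = 5.26
(7) = 4639.00
(8) = 4.19
(9) = -18.73
(10) = -40.53
(11) = -78.58
(12) = 91.67
(13) = -14.94
(14) = 12.23
(15) = 7.00
(16) = 7.62
(17) = -1058.00
(18) = 12.82
(19) = -2.00
(20) = 18.84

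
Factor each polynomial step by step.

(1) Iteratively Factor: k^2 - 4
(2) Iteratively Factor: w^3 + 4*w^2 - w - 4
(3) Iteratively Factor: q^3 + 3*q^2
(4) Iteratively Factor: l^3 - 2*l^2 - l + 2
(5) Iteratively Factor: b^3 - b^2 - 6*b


(1) = (k + 2)*(k - 2)
(2) = (w + 4)*(w^2 - 1) = (w + 1)*(w + 4)*(w - 1)
(3) = (q)*(q^2 + 3*q) = q*(q + 3)*(q)
(4) = (l - 2)*(l^2 - 1) = (l - 2)*(l + 1)*(l - 1)
(5) = (b - 3)*(b^2 + 2*b) = (b - 3)*(b + 2)*(b)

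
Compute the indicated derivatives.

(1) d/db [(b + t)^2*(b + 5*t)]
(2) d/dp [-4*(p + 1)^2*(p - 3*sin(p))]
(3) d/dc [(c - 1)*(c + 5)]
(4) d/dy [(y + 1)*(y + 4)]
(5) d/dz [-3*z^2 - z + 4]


(1) = (b + t)*(3*b + 11*t)
(2) = (4*p + 4)*(-2*p + (p + 1)*(3*cos(p) - 1) + 6*sin(p))
(3) = 2*c + 4
(4) = 2*y + 5
(5) = -6*z - 1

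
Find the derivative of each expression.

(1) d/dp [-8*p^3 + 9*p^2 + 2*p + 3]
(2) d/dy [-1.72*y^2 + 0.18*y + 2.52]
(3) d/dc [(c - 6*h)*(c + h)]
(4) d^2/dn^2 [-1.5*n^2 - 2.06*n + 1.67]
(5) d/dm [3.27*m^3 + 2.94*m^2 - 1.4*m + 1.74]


(1) = -24*p^2 + 18*p + 2
(2) = 0.18 - 3.44*y
(3) = 2*c - 5*h
(4) = -3.00000000000000
(5) = 9.81*m^2 + 5.88*m - 1.4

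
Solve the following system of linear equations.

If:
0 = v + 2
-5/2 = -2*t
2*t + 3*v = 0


Then:
No Solution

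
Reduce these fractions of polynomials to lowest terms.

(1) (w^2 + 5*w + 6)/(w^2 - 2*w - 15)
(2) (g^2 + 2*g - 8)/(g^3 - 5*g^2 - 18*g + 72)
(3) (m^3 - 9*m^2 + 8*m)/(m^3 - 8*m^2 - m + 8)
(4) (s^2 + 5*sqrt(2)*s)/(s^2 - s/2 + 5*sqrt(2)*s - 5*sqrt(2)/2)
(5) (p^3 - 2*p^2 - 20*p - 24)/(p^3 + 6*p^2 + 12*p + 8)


(1) = (w + 2)/(w - 5)
(2) = (g - 2)/(g^2 - 9*g + 18)
(3) = m/(m + 1)
(4) = 2*s/(2*s - 1)
(5) = (p - 6)/(p + 2)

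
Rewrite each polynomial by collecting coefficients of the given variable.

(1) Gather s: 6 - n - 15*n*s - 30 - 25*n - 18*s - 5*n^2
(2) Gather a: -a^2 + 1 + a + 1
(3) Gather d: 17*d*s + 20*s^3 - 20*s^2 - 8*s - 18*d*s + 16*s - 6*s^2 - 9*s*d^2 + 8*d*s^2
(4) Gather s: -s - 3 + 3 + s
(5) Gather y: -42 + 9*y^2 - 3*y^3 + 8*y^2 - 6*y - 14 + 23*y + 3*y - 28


(1) = -5*n^2 - 26*n + s*(-15*n - 18) - 24
(2) = -a^2 + a + 2
(3) = -9*d^2*s + d*(8*s^2 - s) + 20*s^3 - 26*s^2 + 8*s
(4) = 0
(5) = -3*y^3 + 17*y^2 + 20*y - 84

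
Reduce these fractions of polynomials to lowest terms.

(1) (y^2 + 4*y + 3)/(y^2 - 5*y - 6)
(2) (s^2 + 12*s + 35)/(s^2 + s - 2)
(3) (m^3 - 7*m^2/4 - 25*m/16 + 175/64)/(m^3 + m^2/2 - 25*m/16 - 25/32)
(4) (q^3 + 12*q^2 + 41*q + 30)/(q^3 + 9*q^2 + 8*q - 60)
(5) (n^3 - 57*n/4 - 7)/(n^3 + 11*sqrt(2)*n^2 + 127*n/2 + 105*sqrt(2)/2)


(1) = (y + 3)/(y - 6)
(2) = (s^2 + 12*s + 35)/(s^2 + s - 2)
(3) = (4*m - 7)/(4*m + 2)
(4) = (q + 1)/(q - 2)
(5) = (8*n^3 - 114*n - 56)/(8*n^3 + 88*sqrt(2)*n^2 + 508*n + 420*sqrt(2))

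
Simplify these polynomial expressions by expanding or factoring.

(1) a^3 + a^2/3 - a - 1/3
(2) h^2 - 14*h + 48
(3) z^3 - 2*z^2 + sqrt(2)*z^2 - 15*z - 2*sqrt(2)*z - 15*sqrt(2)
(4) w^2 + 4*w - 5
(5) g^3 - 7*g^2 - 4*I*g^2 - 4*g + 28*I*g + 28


(1) = (a - 1)*(a + 1/3)*(a + 1)
(2) = (h - 8)*(h - 6)
(3) = (z - 5)*(z + 3)*(z + sqrt(2))
(4) = (w - 1)*(w + 5)
(5) = (g - 7)*(g - 2*I)^2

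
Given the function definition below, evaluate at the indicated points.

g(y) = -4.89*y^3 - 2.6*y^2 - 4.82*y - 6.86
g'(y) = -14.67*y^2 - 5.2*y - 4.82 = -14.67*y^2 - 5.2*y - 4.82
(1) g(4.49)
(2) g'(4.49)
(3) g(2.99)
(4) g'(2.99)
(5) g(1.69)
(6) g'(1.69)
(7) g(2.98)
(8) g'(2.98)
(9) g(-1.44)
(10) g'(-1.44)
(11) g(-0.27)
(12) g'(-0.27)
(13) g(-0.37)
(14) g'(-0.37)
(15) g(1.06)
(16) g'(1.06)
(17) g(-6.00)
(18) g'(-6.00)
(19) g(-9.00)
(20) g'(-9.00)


(1) = -523.56
(2) = -323.92
(3) = -175.23
(4) = -151.52
(5) = -46.03
(6) = -55.51
(7) = -173.72
(8) = -150.59
(9) = 9.29
(10) = -27.75
(11) = -5.65
(12) = -4.49
(13) = -5.18
(14) = -4.90
(15) = -20.71
(16) = -26.82
(17) = 984.70
(18) = -501.74
(19) = 3390.73
(20) = -1146.29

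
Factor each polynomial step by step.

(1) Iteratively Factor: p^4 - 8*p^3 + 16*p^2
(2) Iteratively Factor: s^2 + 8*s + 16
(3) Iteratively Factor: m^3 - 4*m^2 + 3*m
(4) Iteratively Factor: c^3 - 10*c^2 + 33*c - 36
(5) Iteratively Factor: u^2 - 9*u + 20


(1) = (p)*(p^3 - 8*p^2 + 16*p) = p*(p - 4)*(p^2 - 4*p) = p^2*(p - 4)*(p - 4)
(2) = (s + 4)*(s + 4)
(3) = (m - 3)*(m^2 - m) = (m - 3)*(m - 1)*(m)
(4) = (c - 3)*(c^2 - 7*c + 12) = (c - 4)*(c - 3)*(c - 3)
(5) = (u - 5)*(u - 4)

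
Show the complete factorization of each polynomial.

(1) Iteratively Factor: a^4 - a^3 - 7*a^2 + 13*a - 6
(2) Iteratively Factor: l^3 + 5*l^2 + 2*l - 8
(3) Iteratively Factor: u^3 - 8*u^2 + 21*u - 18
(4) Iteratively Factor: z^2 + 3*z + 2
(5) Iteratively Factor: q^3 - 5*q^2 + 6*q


(1) = (a - 1)*(a^3 - 7*a + 6) = (a - 1)*(a + 3)*(a^2 - 3*a + 2) = (a - 1)^2*(a + 3)*(a - 2)
(2) = (l + 2)*(l^2 + 3*l - 4) = (l + 2)*(l + 4)*(l - 1)
(3) = (u - 2)*(u^2 - 6*u + 9) = (u - 3)*(u - 2)*(u - 3)
(4) = (z + 1)*(z + 2)
(5) = (q - 3)*(q^2 - 2*q) = (q - 3)*(q - 2)*(q)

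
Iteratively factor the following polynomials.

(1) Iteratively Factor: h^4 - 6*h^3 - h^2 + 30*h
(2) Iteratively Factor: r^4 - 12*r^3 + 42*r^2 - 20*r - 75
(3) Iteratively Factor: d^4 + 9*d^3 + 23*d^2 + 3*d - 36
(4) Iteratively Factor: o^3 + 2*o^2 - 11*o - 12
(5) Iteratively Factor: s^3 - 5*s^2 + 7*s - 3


(1) = (h + 2)*(h^3 - 8*h^2 + 15*h) = (h - 5)*(h + 2)*(h^2 - 3*h) = (h - 5)*(h - 3)*(h + 2)*(h)
(2) = (r - 3)*(r^3 - 9*r^2 + 15*r + 25) = (r - 3)*(r + 1)*(r^2 - 10*r + 25) = (r - 5)*(r - 3)*(r + 1)*(r - 5)
(3) = (d + 3)*(d^3 + 6*d^2 + 5*d - 12) = (d + 3)^2*(d^2 + 3*d - 4) = (d + 3)^2*(d + 4)*(d - 1)
(4) = (o + 1)*(o^2 + o - 12) = (o + 1)*(o + 4)*(o - 3)
(5) = (s - 1)*(s^2 - 4*s + 3) = (s - 3)*(s - 1)*(s - 1)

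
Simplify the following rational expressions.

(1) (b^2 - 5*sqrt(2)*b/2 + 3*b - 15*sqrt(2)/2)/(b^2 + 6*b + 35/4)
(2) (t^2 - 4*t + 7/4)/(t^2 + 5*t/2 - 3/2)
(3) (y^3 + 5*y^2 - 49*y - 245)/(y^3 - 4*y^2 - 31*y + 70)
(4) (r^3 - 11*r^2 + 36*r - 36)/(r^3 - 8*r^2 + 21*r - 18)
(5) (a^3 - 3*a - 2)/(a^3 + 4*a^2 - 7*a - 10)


(1) = (8*b^2 + b*(24 - 20*sqrt(2)) - 60*sqrt(2))/(8*b^2 + 48*b + 70)
(2) = (2*t - 7)/(2*t + 6)
(3) = (y + 7)/(y - 2)
(4) = (r - 6)/(r - 3)
(5) = (a + 1)/(a + 5)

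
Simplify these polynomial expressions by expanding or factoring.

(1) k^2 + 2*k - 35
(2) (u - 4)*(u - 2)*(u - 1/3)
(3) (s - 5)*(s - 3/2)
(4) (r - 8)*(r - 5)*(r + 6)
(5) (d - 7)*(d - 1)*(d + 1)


(1) = (k - 5)*(k + 7)
(2) = u^3 - 19*u^2/3 + 10*u - 8/3
(3) = s^2 - 13*s/2 + 15/2
(4) = r^3 - 7*r^2 - 38*r + 240
(5) = d^3 - 7*d^2 - d + 7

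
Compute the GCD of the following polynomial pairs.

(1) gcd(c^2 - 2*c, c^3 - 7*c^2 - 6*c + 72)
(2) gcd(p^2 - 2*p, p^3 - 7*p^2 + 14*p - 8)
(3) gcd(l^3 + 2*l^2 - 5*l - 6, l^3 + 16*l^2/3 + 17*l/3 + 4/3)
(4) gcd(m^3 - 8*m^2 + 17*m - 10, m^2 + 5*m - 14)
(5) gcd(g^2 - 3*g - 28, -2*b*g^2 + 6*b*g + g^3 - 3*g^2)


(1) = 1
(2) = p - 2
(3) = l + 1
(4) = gcd((m - 5)*(m - 2)*(m - 1), (m - 2)*(m + 7)) = m - 2
(5) = 1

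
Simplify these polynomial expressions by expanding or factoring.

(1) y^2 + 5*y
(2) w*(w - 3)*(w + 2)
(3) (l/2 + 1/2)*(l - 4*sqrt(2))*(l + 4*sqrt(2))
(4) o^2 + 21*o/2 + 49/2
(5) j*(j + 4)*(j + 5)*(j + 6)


(1) = y*(y + 5)
(2) = w^3 - w^2 - 6*w
(3) = l^3/2 + l^2/2 - 16*l - 16
(4) = (o + 7/2)*(o + 7)
(5) = j^4 + 15*j^3 + 74*j^2 + 120*j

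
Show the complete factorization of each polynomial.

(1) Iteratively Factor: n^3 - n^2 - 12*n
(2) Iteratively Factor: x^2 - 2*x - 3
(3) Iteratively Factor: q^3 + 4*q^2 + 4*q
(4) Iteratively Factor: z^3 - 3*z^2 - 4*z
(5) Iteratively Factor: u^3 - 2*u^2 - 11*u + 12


(1) = (n)*(n^2 - n - 12) = n*(n - 4)*(n + 3)
(2) = (x - 3)*(x + 1)
(3) = (q)*(q^2 + 4*q + 4) = q*(q + 2)*(q + 2)
(4) = (z - 4)*(z^2 + z) = (z - 4)*(z + 1)*(z)
(5) = (u - 1)*(u^2 - u - 12) = (u - 4)*(u - 1)*(u + 3)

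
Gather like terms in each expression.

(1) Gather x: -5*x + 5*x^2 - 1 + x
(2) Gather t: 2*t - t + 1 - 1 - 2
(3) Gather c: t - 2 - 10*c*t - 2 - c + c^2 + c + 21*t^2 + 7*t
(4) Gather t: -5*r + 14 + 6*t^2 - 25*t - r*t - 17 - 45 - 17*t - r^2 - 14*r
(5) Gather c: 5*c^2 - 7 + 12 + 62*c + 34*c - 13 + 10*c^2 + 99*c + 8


(1) = 5*x^2 - 4*x - 1
(2) = t - 2
(3) = c^2 - 10*c*t + 21*t^2 + 8*t - 4
(4) = -r^2 - 19*r + 6*t^2 + t*(-r - 42) - 48
(5) = 15*c^2 + 195*c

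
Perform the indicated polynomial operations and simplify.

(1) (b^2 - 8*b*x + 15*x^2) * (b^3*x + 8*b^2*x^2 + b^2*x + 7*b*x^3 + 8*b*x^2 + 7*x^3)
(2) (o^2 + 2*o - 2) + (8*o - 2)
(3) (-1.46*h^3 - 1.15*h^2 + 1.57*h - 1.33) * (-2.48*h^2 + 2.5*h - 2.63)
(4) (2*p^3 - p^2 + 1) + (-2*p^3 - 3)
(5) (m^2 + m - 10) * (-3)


(1) = b^5*x + b^4*x - 42*b^3*x^3 + 64*b^2*x^4 - 42*b^2*x^3 + 105*b*x^5 + 64*b*x^4 + 105*x^5
(2) = o^2 + 10*o - 4
(3) = 3.6208*h^5 - 0.798*h^4 - 2.9288*h^3 + 10.2479*h^2 - 7.4541*h + 3.4979
(4) = -p^2 - 2
(5) = -3*m^2 - 3*m + 30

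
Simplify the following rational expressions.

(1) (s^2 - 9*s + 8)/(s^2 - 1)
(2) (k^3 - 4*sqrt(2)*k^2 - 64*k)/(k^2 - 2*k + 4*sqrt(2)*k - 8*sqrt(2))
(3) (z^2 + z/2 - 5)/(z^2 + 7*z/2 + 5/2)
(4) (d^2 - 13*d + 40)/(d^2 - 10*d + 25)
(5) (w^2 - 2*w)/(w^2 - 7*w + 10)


(1) = (s - 8)/(s + 1)
(2) = (k^2 - 8*sqrt(2)*k)/(k - 2)
(3) = (z - 2)/(z + 1)
(4) = (d - 8)/(d - 5)
(5) = w/(w - 5)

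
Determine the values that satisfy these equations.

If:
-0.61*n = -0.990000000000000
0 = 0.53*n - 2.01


Then:
No Solution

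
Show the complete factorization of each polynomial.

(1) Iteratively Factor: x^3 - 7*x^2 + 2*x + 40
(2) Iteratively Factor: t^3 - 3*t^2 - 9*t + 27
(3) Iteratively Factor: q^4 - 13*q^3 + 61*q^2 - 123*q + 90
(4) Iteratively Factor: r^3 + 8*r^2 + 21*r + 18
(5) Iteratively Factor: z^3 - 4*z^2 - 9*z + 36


(1) = (x + 2)*(x^2 - 9*x + 20) = (x - 5)*(x + 2)*(x - 4)
(2) = (t - 3)*(t^2 - 9) = (t - 3)*(t + 3)*(t - 3)
(3) = (q - 2)*(q^3 - 11*q^2 + 39*q - 45) = (q - 5)*(q - 2)*(q^2 - 6*q + 9) = (q - 5)*(q - 3)*(q - 2)*(q - 3)
(4) = (r + 2)*(r^2 + 6*r + 9) = (r + 2)*(r + 3)*(r + 3)
(5) = (z - 3)*(z^2 - z - 12) = (z - 4)*(z - 3)*(z + 3)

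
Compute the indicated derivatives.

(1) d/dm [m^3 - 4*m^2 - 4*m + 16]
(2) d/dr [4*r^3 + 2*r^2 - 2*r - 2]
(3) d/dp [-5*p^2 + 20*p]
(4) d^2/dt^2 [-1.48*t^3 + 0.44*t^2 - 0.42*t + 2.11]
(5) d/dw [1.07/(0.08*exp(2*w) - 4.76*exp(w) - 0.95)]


(1) = 3*m^2 - 8*m - 4
(2) = 12*r^2 + 4*r - 2
(3) = 20 - 10*p
(4) = 0.88 - 8.88*t
(5) = (5.0932 - 0.1712*exp(w))*exp(w)/(-0.08*exp(2*w) + 4.76*exp(w) + 0.95)^2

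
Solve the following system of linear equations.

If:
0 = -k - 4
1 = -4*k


Then:
No Solution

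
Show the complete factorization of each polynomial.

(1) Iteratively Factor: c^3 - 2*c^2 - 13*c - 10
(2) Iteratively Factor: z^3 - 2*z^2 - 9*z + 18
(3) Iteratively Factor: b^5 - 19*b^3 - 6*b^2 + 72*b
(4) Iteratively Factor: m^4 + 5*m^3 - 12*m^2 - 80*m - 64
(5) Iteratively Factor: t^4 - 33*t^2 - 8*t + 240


(1) = (c + 2)*(c^2 - 4*c - 5) = (c - 5)*(c + 2)*(c + 1)
(2) = (z + 3)*(z^2 - 5*z + 6) = (z - 3)*(z + 3)*(z - 2)
(3) = (b - 4)*(b^4 + 4*b^3 - 3*b^2 - 18*b) = (b - 4)*(b + 3)*(b^3 + b^2 - 6*b) = b*(b - 4)*(b + 3)*(b^2 + b - 6) = b*(b - 4)*(b + 3)^2*(b - 2)
(4) = (m + 4)*(m^3 + m^2 - 16*m - 16) = (m - 4)*(m + 4)*(m^2 + 5*m + 4) = (m - 4)*(m + 4)^2*(m + 1)
(5) = (t + 4)*(t^3 - 4*t^2 - 17*t + 60) = (t - 3)*(t + 4)*(t^2 - t - 20) = (t - 3)*(t + 4)^2*(t - 5)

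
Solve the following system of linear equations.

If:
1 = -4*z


Then:
z = -1/4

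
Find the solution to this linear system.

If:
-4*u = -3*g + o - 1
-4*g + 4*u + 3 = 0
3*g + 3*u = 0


Then:
g = 3/8
o = 29/8
u = -3/8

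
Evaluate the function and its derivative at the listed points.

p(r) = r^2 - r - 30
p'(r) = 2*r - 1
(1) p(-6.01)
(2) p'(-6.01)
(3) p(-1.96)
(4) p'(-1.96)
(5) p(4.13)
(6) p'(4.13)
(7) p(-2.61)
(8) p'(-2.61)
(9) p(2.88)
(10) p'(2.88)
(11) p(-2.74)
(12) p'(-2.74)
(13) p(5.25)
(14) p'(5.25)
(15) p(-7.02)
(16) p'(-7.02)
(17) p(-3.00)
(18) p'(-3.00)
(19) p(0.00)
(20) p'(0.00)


(1) = 12.13
(2) = -13.02
(3) = -24.20
(4) = -4.92
(5) = -17.07
(6) = 7.26
(7) = -20.58
(8) = -6.22
(9) = -24.59
(10) = 4.76
(11) = -19.75
(12) = -6.48
(13) = -7.69
(14) = 9.50
(15) = 26.30
(16) = -15.04
(17) = -18.00
(18) = -7.00
(19) = -30.00
(20) = -1.00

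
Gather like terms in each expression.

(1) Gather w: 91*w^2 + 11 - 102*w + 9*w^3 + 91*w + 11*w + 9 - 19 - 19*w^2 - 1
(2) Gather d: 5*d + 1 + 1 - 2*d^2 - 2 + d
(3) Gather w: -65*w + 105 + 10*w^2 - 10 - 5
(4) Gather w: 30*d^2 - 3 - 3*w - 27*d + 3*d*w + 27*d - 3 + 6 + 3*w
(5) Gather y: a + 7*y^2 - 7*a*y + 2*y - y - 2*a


(1) = 9*w^3 + 72*w^2
(2) = -2*d^2 + 6*d
(3) = 10*w^2 - 65*w + 90
(4) = 30*d^2 + 3*d*w
(5) = -a + 7*y^2 + y*(1 - 7*a)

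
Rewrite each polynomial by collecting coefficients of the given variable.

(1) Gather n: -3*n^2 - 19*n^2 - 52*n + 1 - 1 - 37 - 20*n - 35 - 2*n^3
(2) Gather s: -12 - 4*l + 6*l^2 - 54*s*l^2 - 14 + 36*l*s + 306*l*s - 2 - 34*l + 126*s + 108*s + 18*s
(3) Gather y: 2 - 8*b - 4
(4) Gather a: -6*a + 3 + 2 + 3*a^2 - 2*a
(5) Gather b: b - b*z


(1) = -2*n^3 - 22*n^2 - 72*n - 72
(2) = 6*l^2 - 38*l + s*(-54*l^2 + 342*l + 252) - 28
(3) = -8*b - 2
(4) = 3*a^2 - 8*a + 5
(5) = b*(1 - z)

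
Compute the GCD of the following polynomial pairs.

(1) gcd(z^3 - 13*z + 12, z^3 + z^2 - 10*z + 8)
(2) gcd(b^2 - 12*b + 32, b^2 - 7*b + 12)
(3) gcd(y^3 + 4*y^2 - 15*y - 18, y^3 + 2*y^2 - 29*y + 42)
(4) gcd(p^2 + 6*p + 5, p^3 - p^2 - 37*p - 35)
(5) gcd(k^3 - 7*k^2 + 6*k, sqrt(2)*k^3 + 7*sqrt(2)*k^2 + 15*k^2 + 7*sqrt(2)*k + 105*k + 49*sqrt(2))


(1) = z^2 + 3*z - 4
(2) = b - 4
(3) = y - 3
(4) = p^2 + 6*p + 5
(5) = gcd(k*(k - 6)*(k - 1), (k + 7)*(k + 7*sqrt(2))*(sqrt(2)*k + 1)) = 1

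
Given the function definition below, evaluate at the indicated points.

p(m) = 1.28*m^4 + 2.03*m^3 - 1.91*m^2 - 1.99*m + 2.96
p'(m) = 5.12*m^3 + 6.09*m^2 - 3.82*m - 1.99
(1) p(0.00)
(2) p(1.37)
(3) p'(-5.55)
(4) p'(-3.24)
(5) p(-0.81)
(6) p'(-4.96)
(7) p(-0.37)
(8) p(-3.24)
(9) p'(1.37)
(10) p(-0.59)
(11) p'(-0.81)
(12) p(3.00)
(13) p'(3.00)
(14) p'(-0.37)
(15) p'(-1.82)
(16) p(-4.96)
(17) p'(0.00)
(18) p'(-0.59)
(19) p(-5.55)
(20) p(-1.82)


(1) = 2.96
(2) = 6.38
(3) = -668.49
(4) = -99.83
(5) = 2.79
(6) = -457.98
(7) = 3.36
(8) = 61.37
(9) = 17.37
(10) = 3.21
(11) = 2.38
(12) = 138.29
(13) = 179.60
(14) = -0.00
(15) = -5.73
(16) = 492.84
(17) = -1.99
(18) = 1.33
(19) = 822.59
(20) = 2.06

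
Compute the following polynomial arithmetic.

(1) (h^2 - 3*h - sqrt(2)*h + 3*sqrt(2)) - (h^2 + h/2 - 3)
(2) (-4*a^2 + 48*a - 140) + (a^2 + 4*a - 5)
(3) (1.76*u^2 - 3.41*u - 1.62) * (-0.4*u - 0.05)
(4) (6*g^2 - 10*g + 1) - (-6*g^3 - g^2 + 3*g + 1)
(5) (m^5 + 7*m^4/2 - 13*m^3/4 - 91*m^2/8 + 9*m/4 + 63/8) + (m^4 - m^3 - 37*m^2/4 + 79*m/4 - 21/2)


(1) = -7*h/2 - sqrt(2)*h + 3 + 3*sqrt(2)
(2) = -3*a^2 + 52*a - 145
(3) = -0.704*u^3 + 1.276*u^2 + 0.8185*u + 0.081
(4) = 6*g^3 + 7*g^2 - 13*g
(5) = m^5 + 9*m^4/2 - 17*m^3/4 - 165*m^2/8 + 22*m - 21/8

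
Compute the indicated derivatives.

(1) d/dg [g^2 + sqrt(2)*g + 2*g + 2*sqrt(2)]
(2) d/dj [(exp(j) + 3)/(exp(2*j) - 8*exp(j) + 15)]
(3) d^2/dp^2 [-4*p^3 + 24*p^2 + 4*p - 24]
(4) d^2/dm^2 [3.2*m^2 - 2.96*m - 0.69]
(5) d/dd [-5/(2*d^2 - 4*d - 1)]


(1) = 2*g + sqrt(2) + 2
(2) = (-2*(exp(j) - 4)*(exp(j) + 3) + exp(2*j) - 8*exp(j) + 15)*exp(j)/(exp(2*j) - 8*exp(j) + 15)^2
(3) = 48 - 24*p
(4) = 6.40000000000000
(5) = 20*(d - 1)/(-2*d^2 + 4*d + 1)^2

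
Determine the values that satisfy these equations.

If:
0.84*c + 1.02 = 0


Then:
c = -1.21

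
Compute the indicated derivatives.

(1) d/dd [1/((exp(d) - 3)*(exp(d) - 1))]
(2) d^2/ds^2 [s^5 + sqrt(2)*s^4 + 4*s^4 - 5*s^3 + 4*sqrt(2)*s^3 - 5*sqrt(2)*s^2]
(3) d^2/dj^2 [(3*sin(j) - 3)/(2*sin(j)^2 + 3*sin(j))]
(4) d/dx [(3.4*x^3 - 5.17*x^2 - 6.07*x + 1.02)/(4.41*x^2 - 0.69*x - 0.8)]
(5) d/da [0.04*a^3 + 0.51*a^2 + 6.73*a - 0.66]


(1) = 2*(2 - exp(d))*exp(d)/(exp(4*d) - 8*exp(3*d) + 22*exp(2*d) - 24*exp(d) + 9)
(2) = 20*s^3 + 12*sqrt(2)*s^2 + 48*s^2 - 30*s + 24*sqrt(2)*s - 10*sqrt(2)
(3) = 3*(-4*sin(j)^2 + 22*sin(j) + 26 - 15/sin(j) - 36/sin(j)^2 - 18/sin(j)^3)/(2*sin(j) + 3)^3
(4) = (14.994*x^4 - 4.692*x^3 + 22.176*x^2 - 0.7244*x + 5.5598)/(19.4481*x^4 - 6.0858*x^3 - 6.5799*x^2 + 1.104*x + 0.64)
(5) = 0.12*a^2 + 1.02*a + 6.73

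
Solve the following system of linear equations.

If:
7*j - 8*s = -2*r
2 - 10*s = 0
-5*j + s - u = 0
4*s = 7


Then:
No Solution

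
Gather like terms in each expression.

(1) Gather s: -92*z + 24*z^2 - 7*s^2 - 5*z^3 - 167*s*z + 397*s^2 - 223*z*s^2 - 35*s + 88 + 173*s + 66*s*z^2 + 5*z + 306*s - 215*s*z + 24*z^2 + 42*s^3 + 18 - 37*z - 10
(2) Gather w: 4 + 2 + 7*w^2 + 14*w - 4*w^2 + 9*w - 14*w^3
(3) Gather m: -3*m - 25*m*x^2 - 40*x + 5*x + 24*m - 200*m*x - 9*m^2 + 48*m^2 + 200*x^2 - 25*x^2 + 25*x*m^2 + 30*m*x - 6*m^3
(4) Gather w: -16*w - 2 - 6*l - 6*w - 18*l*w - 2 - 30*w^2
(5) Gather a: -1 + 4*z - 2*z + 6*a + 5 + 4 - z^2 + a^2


(1) = 42*s^3 + s^2*(390 - 223*z) + s*(66*z^2 - 382*z + 444) - 5*z^3 + 48*z^2 - 124*z + 96
(2) = -14*w^3 + 3*w^2 + 23*w + 6
(3) = -6*m^3 + m^2*(25*x + 39) + m*(-25*x^2 - 170*x + 21) + 175*x^2 - 35*x
(4) = -6*l - 30*w^2 + w*(-18*l - 22) - 4
(5) = a^2 + 6*a - z^2 + 2*z + 8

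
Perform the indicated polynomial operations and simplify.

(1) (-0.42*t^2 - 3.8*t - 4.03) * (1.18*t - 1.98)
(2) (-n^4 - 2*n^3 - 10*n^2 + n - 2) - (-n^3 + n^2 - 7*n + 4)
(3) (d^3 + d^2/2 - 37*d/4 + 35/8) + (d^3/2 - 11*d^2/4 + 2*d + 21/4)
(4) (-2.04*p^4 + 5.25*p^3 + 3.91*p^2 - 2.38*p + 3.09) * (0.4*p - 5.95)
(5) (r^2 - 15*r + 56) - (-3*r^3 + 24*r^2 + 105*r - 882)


(1) = -0.4956*t^3 - 3.6524*t^2 + 2.7686*t + 7.9794
(2) = -n^4 - n^3 - 11*n^2 + 8*n - 6
(3) = 3*d^3/2 - 9*d^2/4 - 29*d/4 + 77/8
(4) = -0.816*p^5 + 14.238*p^4 - 29.6735*p^3 - 24.2165*p^2 + 15.397*p - 18.3855
(5) = 3*r^3 - 23*r^2 - 120*r + 938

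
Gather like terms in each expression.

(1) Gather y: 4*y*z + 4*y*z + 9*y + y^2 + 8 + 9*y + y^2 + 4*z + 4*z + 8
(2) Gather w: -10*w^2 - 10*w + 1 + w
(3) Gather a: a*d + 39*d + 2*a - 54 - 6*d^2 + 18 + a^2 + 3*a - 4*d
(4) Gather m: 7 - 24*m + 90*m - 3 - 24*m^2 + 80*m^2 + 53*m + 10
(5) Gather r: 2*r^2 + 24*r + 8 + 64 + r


(1) = 2*y^2 + y*(8*z + 18) + 8*z + 16
(2) = -10*w^2 - 9*w + 1
(3) = a^2 + a*(d + 5) - 6*d^2 + 35*d - 36
(4) = 56*m^2 + 119*m + 14
(5) = 2*r^2 + 25*r + 72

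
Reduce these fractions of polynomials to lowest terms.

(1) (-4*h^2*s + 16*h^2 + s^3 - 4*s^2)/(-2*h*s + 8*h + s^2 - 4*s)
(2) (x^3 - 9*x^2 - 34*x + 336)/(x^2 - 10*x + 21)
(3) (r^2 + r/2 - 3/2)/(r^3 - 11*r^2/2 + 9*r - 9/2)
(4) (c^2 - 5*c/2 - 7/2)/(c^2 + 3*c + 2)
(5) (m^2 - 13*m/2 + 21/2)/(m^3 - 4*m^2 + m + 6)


(1) = 2*h + s
(2) = (x^2 - 2*x - 48)/(x - 3)
(3) = (2*r + 3)/(2*r^2 - 9*r + 9)
(4) = (2*c - 7)/(2*c + 4)
(5) = (2*m - 7)/(2*m^2 - 2*m - 4)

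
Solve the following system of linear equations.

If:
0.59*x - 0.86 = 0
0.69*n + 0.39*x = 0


Then:
n = -0.82
x = 1.46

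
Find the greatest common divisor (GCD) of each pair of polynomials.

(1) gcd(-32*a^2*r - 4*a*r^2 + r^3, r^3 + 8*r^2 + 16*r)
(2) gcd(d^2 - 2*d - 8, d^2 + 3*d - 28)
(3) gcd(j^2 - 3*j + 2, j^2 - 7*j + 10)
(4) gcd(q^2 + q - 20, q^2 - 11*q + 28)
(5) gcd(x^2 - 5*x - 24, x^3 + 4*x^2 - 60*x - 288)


(1) = gcd(r*(-8*a + r)*(4*a + r), r*(r + 4)^2) = r
(2) = d - 4
(3) = gcd((j - 2)*(j - 1), (j - 5)*(j - 2)) = j - 2
(4) = q - 4
(5) = x - 8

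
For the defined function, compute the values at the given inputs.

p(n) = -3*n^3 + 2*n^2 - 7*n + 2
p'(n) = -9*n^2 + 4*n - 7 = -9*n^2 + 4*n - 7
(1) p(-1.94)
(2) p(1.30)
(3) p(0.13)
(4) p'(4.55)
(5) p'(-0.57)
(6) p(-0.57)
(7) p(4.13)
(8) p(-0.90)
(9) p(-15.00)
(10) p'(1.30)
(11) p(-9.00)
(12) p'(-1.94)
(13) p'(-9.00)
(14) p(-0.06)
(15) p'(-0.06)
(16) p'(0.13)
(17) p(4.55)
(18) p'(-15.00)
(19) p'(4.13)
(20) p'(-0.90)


(1) = 45.01
(2) = -10.31
(3) = 1.12
(4) = -175.12
(5) = -12.20
(6) = 7.20
(7) = -204.13
(8) = 12.11
(9) = 10682.00
(10) = -17.01
(11) = 2414.00
(12) = -48.63
(13) = -772.00
(14) = 2.43
(15) = -7.27
(16) = -6.63
(17) = -271.03
(18) = -2092.00
(19) = -143.99
(20) = -17.89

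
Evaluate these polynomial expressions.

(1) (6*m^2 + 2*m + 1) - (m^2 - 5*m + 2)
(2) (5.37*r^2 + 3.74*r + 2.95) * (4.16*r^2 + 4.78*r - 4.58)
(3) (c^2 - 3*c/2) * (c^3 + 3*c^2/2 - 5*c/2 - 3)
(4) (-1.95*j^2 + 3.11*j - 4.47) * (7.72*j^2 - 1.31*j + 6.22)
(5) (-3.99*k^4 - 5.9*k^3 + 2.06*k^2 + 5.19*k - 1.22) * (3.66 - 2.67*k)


(1) = 5*m^2 + 7*m - 1
(2) = 22.3392*r^4 + 41.227*r^3 + 5.5546*r^2 - 3.0282*r - 13.511
(3) = c^5 - 19*c^3/4 + 3*c^2/4 + 9*c/2
(4) = -15.054*j^4 + 26.5637*j^3 - 50.7115*j^2 + 25.1999*j - 27.8034
(5) = 10.6533*k^5 + 1.1496*k^4 - 27.0942*k^3 - 6.3177*k^2 + 22.2528*k - 4.4652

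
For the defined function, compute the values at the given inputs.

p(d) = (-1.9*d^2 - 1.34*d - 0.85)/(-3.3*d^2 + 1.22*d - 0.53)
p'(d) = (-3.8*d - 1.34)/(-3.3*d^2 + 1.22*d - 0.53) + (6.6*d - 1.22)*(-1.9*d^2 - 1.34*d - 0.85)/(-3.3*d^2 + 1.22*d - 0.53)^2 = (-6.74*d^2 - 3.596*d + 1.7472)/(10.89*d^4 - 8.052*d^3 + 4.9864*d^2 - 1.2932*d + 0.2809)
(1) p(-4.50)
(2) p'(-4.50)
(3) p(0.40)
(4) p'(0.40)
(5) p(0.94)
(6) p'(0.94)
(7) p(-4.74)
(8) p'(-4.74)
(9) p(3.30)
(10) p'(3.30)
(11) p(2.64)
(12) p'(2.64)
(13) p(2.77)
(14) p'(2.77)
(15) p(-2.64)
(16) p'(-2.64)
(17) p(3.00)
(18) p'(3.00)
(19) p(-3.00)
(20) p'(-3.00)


(1) = 0.46
(2) = -0.02
(3) = 2.96
(4) = -2.37
(5) = 1.65
(6) = -1.44
(7) = 0.46
(8) = -0.02
(9) = 0.80
(10) = -0.08
(11) = 0.87
(12) = -0.13
(13) = 0.85
(14) = -0.12
(15) = 0.39
(16) = -0.05
(17) = 0.83
(18) = -0.10
(19) = 0.41
(20) = -0.04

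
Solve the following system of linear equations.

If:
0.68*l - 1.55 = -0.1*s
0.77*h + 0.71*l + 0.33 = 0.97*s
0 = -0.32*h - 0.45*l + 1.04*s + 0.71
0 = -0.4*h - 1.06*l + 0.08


Then:
No Solution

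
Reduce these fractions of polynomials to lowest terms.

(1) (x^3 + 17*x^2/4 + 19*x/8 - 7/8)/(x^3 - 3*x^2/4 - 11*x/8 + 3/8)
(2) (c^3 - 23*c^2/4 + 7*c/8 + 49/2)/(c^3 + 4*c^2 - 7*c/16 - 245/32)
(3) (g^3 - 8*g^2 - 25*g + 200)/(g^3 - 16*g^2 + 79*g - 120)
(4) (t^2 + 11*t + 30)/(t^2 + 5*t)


(1) = (2*x + 7)/(2*x - 3)
(2) = (8*c^2 - 60*c + 112)/(8*c^2 + 18*c - 35)
(3) = (g + 5)/(g - 3)
(4) = (t + 6)/t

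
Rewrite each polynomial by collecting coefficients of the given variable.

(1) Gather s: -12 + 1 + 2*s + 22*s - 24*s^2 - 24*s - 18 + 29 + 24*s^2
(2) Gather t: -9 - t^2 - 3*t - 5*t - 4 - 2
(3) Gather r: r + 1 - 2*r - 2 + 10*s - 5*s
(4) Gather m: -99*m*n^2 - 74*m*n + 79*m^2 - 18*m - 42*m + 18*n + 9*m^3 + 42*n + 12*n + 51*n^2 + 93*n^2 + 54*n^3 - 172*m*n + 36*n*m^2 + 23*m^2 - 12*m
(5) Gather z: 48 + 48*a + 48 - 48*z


(1) = 0
(2) = -t^2 - 8*t - 15
(3) = -r + 5*s - 1
(4) = 9*m^3 + m^2*(36*n + 102) + m*(-99*n^2 - 246*n - 72) + 54*n^3 + 144*n^2 + 72*n
(5) = 48*a - 48*z + 96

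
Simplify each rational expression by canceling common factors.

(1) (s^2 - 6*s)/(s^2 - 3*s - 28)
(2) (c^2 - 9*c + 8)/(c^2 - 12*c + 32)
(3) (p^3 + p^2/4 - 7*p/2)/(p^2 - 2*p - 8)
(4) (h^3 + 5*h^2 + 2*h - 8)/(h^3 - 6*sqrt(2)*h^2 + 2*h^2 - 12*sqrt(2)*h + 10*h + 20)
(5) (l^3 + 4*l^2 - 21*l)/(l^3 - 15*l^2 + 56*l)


(1) = (s^2 - 6*s)/(s^2 - 3*s - 28)
(2) = (c - 1)/(c - 4)
(3) = (4*p^2 - 7*p)/(4*p - 16)
(4) = (h^2 + 3*h - 4)/(h^2 - 6*sqrt(2)*h + 10)
(5) = (l^2 + 4*l - 21)/(l^2 - 15*l + 56)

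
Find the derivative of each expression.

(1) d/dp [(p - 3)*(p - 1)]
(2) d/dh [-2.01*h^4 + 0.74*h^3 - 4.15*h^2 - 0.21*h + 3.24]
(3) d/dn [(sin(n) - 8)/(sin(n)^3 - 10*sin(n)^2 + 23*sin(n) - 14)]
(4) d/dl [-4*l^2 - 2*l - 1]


(1) = 2*p - 4
(2) = -8.04*h^3 + 2.22*h^2 - 8.3*h - 0.21
(3) = (-2*sin(n)^3 + 34*sin(n)^2 - 160*sin(n) + 170)*cos(n)/(sin(n)^3 - 10*sin(n)^2 + 23*sin(n) - 14)^2
(4) = -8*l - 2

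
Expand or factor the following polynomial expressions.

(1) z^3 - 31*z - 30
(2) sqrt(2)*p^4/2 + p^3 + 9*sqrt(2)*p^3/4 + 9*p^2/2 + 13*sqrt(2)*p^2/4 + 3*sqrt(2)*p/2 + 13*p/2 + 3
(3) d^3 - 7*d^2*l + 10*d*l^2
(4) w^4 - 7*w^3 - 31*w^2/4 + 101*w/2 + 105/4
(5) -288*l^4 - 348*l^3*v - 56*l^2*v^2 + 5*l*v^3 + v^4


(1) = (z - 6)*(z + 1)*(z + 5)
(2) = (p + 1)*(p + 3/2)*(p + sqrt(2))*(sqrt(2)*p/2 + sqrt(2))
(3) = d*(d - 5*l)*(d - 2*l)
(4) = (w - 7)*(w - 3)*(w + 1/2)*(w + 5/2)
(5) = (-8*l + v)*(l + v)*(6*l + v)^2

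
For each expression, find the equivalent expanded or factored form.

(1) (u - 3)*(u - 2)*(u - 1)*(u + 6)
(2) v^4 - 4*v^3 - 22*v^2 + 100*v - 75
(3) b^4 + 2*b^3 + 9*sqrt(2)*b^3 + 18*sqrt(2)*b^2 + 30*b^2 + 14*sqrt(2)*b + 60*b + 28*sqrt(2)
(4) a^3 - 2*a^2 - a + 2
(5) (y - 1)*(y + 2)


(1) = u^4 - 25*u^2 + 60*u - 36
(2) = (v - 5)*(v - 3)*(v - 1)*(v + 5)
(3) = (b + 2)*(b + sqrt(2))^2*(b + 7*sqrt(2))
(4) = (a - 2)*(a - 1)*(a + 1)
(5) = y^2 + y - 2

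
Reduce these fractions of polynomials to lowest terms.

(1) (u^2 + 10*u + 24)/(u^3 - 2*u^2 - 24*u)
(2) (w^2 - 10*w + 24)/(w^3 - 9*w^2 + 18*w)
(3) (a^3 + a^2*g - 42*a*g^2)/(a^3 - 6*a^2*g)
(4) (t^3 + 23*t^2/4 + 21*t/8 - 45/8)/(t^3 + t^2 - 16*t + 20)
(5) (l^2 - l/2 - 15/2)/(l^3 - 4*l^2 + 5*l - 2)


(1) = (u + 6)/(u^2 - 6*u)
(2) = (w - 4)/(w^2 - 3*w)
(3) = (a + 7*g)/a
(4) = (8*t^2 + 6*t - 9)/(8*t^2 - 32*t + 32)
(5) = (2*l^2 - l - 15)/(2*l^3 - 8*l^2 + 10*l - 4)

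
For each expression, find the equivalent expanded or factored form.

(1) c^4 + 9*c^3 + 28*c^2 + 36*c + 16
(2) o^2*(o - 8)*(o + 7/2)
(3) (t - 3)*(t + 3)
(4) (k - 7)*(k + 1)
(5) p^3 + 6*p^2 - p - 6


(1) = (c + 1)*(c + 2)^2*(c + 4)
(2) = o^4 - 9*o^3/2 - 28*o^2
(3) = t^2 - 9
(4) = k^2 - 6*k - 7
(5) = (p - 1)*(p + 1)*(p + 6)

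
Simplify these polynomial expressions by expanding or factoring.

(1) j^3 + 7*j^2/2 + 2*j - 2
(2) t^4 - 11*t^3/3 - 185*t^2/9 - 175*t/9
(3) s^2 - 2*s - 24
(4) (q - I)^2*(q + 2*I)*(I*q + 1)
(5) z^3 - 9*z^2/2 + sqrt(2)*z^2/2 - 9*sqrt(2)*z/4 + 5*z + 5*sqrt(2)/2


(1) = (j - 1/2)*(j + 2)^2
(2) = t*(t - 7)*(t + 5/3)^2
(3) = (s - 6)*(s + 4)
(4) = I*q^4 + q^3 + 3*I*q^2 + 5*q - 2*I
(5) = (z - 5/2)*(z - 2)*(z + sqrt(2)/2)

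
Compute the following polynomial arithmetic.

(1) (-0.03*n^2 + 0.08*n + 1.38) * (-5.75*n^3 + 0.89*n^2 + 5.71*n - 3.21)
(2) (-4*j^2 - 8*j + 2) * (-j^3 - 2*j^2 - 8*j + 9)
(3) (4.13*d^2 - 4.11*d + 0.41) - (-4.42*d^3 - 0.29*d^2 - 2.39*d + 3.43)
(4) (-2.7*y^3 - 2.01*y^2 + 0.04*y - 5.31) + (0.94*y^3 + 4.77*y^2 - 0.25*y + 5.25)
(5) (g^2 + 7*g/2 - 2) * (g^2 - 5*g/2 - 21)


(1) = 0.1725*n^5 - 0.4867*n^4 - 8.0351*n^3 + 1.7813*n^2 + 7.623*n - 4.4298
(2) = 4*j^5 + 16*j^4 + 46*j^3 + 24*j^2 - 88*j + 18
(3) = 4.42*d^3 + 4.42*d^2 - 1.72*d - 3.02
(4) = -1.76*y^3 + 2.76*y^2 - 0.21*y - 0.06
(5) = g^4 + g^3 - 127*g^2/4 - 137*g/2 + 42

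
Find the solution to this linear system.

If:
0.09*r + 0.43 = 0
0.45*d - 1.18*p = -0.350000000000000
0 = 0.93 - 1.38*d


Then:
d = 0.67
p = 0.55
r = -4.78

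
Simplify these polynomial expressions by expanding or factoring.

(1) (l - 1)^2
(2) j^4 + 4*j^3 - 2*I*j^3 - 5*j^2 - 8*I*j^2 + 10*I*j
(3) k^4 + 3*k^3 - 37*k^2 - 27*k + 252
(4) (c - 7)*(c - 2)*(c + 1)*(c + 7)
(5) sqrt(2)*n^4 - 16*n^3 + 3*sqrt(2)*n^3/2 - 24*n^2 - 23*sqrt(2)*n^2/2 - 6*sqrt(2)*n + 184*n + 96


(1) = l^2 - 2*l + 1
(2) = j*(j - 1)*(j + 5)*(j - 2*I)
(3) = (k - 4)*(k - 3)*(k + 3)*(k + 7)
(4) = c^4 - c^3 - 51*c^2 + 49*c + 98
(5) = (n - 3)*(n + 4)*(n - 8*sqrt(2))*(sqrt(2)*n + sqrt(2)/2)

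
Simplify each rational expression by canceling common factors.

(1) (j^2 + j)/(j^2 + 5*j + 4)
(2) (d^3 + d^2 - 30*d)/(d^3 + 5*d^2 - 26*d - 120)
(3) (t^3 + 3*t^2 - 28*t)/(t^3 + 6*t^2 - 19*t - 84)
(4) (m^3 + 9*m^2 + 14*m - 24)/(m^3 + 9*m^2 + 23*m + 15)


(1) = j/(j + 4)
(2) = d/(d + 4)
(3) = t/(t + 3)
(4) = (m^3 + 9*m^2 + 14*m - 24)/(m^3 + 9*m^2 + 23*m + 15)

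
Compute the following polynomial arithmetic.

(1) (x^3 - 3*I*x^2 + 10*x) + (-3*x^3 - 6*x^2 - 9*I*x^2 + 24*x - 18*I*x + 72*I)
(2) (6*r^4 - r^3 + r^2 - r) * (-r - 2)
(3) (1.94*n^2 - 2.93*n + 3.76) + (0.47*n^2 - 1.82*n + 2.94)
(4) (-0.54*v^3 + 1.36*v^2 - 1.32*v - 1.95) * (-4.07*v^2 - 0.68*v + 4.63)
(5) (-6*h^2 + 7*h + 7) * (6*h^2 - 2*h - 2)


(1) = -2*x^3 - 6*x^2 - 12*I*x^2 + 34*x - 18*I*x + 72*I
(2) = -6*r^5 - 11*r^4 + r^3 - r^2 + 2*r
(3) = 2.41*n^2 - 4.75*n + 6.7
(4) = 2.1978*v^5 - 5.168*v^4 + 1.9474*v^3 + 15.1309*v^2 - 4.7856*v - 9.0285
(5) = -36*h^4 + 54*h^3 + 40*h^2 - 28*h - 14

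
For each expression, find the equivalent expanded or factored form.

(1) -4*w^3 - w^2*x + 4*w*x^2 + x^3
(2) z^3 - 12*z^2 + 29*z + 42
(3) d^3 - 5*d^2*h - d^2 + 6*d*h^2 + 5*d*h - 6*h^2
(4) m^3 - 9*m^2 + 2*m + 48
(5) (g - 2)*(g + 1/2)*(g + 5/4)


(1) = (-w + x)*(w + x)*(4*w + x)
(2) = (z - 7)*(z - 6)*(z + 1)
(3) = (d - 1)*(d - 3*h)*(d - 2*h)
(4) = (m - 8)*(m - 3)*(m + 2)
(5) = g^3 - g^2/4 - 23*g/8 - 5/4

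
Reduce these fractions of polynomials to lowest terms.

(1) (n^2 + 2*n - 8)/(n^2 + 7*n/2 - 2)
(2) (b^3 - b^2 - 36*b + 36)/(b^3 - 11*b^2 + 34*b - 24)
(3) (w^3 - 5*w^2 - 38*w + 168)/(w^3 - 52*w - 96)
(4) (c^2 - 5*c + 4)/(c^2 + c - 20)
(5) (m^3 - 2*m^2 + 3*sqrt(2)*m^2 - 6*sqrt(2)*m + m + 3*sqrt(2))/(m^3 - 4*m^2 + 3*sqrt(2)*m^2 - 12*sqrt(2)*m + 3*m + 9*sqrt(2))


(1) = (2*n - 4)/(2*n - 1)
(2) = (b + 6)/(b - 4)
(3) = (w^2 - 11*w + 28)/(w^2 - 6*w - 16)
(4) = (c - 1)/(c + 5)
(5) = (m - 1)/(m - 3)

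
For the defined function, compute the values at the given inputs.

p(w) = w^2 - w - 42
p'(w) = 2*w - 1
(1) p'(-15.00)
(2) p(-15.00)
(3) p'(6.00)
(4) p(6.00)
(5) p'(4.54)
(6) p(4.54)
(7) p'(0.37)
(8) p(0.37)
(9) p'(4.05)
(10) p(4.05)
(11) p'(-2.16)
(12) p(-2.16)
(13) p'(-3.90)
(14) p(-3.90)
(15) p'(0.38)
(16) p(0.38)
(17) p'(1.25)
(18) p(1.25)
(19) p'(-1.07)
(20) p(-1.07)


(1) = -31.00
(2) = 198.00
(3) = 11.00
(4) = -12.00
(5) = 8.08
(6) = -25.93
(7) = -0.26
(8) = -42.23
(9) = 7.10
(10) = -29.65
(11) = -5.32
(12) = -35.17
(13) = -8.80
(14) = -22.89
(15) = -0.24
(16) = -42.24
(17) = 1.50
(18) = -41.69
(19) = -3.14
(20) = -39.79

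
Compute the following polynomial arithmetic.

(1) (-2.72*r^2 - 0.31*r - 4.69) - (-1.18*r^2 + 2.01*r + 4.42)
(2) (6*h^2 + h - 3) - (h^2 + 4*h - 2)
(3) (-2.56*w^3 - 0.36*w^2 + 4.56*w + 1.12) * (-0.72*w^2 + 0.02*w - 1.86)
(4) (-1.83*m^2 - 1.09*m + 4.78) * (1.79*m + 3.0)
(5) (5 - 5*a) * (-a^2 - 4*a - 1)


(1) = -1.54*r^2 - 2.32*r - 9.11
(2) = 5*h^2 - 3*h - 1
(3) = 1.8432*w^5 + 0.208*w^4 + 1.4712*w^3 - 0.0456*w^2 - 8.4592*w - 2.0832
(4) = -3.2757*m^3 - 7.4411*m^2 + 5.2862*m + 14.34
(5) = 5*a^3 + 15*a^2 - 15*a - 5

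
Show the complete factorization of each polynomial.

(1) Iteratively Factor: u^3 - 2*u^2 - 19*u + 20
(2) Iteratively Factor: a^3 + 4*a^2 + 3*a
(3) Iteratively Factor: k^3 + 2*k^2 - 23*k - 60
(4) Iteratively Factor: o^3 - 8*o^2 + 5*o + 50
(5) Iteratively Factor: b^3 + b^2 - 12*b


(1) = (u + 4)*(u^2 - 6*u + 5) = (u - 5)*(u + 4)*(u - 1)
(2) = (a + 3)*(a^2 + a) = (a + 1)*(a + 3)*(a)
(3) = (k + 4)*(k^2 - 2*k - 15) = (k + 3)*(k + 4)*(k - 5)
(4) = (o + 2)*(o^2 - 10*o + 25) = (o - 5)*(o + 2)*(o - 5)
(5) = (b)*(b^2 + b - 12) = b*(b - 3)*(b + 4)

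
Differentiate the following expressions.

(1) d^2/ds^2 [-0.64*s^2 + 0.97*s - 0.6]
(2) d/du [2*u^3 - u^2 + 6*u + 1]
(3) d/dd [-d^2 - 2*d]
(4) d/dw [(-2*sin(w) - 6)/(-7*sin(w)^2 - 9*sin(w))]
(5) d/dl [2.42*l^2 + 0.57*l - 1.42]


(1) = -1.28000000000000
(2) = 6*u^2 - 2*u + 6
(3) = -2*d - 2
(4) = 2*(-42*sin(w) + 7*cos(w)^2 - 34)*cos(w)/((7*sin(w) + 9)^2*sin(w)^2)
(5) = 4.84*l + 0.57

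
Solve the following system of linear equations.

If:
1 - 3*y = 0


Then:
y = 1/3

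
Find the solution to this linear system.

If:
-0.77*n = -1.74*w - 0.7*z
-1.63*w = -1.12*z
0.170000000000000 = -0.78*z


Then:
n = -0.54
w = -0.15
z = -0.22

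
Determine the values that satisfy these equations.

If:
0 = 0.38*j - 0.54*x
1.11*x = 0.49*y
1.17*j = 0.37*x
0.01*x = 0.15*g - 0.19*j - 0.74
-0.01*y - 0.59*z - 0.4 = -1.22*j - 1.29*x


Then:
g = 4.93
j = 0.00
x = 0.00
y = 0.00
z = -0.68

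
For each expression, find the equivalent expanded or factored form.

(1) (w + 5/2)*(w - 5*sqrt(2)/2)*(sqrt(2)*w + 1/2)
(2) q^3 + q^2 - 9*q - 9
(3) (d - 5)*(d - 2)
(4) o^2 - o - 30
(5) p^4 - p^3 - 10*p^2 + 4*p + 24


(1) = sqrt(2)*w^3 - 9*w^2/2 + 5*sqrt(2)*w^2/2 - 45*w/4 - 5*sqrt(2)*w/4 - 25*sqrt(2)/8
(2) = (q - 3)*(q + 1)*(q + 3)
(3) = d^2 - 7*d + 10
(4) = (o - 6)*(o + 5)
(5) = (p - 3)*(p - 2)*(p + 2)^2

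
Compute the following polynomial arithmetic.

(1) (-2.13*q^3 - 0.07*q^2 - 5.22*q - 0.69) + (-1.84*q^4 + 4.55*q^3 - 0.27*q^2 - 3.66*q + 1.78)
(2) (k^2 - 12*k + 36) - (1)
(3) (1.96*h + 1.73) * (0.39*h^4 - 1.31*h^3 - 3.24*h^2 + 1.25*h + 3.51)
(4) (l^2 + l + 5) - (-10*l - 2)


(1) = -1.84*q^4 + 2.42*q^3 - 0.34*q^2 - 8.88*q + 1.09
(2) = k^2 - 12*k + 35
(3) = 0.7644*h^5 - 1.8929*h^4 - 8.6167*h^3 - 3.1552*h^2 + 9.0421*h + 6.0723
(4) = l^2 + 11*l + 7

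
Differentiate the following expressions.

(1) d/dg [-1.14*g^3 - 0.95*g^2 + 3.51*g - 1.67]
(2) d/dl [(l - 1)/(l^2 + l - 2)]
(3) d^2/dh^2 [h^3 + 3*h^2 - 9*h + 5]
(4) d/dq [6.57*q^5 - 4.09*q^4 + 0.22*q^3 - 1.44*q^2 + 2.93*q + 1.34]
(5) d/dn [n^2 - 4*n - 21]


(1) = -3.42*g^2 - 1.9*g + 3.51
(2) = -1/(l^2 + 4*l + 4)
(3) = 6*h + 6
(4) = 32.85*q^4 - 16.36*q^3 + 0.66*q^2 - 2.88*q + 2.93
(5) = 2*n - 4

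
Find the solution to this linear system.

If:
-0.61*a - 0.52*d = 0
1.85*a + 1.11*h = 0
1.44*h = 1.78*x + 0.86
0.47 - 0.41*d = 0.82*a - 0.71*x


Then:
a = 0.10
d = -0.11
h = -0.16
x = -0.62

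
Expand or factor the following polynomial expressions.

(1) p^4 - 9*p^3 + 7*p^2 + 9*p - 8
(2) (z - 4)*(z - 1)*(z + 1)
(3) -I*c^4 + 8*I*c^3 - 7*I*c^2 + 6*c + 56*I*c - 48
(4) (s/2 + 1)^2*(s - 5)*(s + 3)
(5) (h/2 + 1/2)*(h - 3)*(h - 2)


(1) = (p - 8)*(p - 1)^2*(p + 1)
(2) = z^3 - 4*z^2 - z + 4
(3) = (c - 8)*(c - 3*I)*(c + 2*I)*(-I*c + 1)
(4) = s^4/4 + s^3/2 - 19*s^2/4 - 17*s - 15
(5) = h^3/2 - 2*h^2 + h/2 + 3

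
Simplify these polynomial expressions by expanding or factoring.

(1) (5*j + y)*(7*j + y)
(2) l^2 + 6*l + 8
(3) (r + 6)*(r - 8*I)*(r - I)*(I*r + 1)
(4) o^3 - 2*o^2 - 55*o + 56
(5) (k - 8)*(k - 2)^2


(1) = 35*j^2 + 12*j*y + y^2
(2) = (l + 2)*(l + 4)
(3) = I*r^4 + 10*r^3 + 6*I*r^3 + 60*r^2 - 17*I*r^2 - 8*r - 102*I*r - 48
(4) = (o - 8)*(o - 1)*(o + 7)
(5) = k^3 - 12*k^2 + 36*k - 32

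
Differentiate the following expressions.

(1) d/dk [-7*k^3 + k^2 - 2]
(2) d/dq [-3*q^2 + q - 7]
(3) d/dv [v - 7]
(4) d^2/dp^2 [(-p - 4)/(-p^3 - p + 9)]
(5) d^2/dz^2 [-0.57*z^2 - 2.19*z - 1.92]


(1) = k*(2 - 21*k)
(2) = 1 - 6*q
(3) = 1
(4) = 2*((p + 4)*(3*p^2 + 1)^2 - (3*p^2 + 3*p*(p + 4) + 1)*(p^3 + p - 9))/(p^3 + p - 9)^3
(5) = -1.14000000000000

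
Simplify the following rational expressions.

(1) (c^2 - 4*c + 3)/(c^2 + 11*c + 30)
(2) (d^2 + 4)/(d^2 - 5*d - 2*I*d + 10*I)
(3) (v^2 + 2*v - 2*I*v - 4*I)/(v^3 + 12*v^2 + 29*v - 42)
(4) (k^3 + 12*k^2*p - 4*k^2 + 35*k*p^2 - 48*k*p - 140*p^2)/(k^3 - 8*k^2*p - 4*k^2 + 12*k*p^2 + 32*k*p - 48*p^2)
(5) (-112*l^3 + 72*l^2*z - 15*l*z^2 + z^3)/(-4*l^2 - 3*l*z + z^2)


(1) = (c^2 - 4*c + 3)/(c^2 + 11*c + 30)
(2) = (d + 2*I)/(d - 5)
(3) = (v^2 + v*(2 - 2*I) - 4*I)/(v^3 + 12*v^2 + 29*v - 42)
(4) = (k^2 + 12*k*p + 35*p^2)/(k^2 - 8*k*p + 12*p^2)
(5) = (28*l^2 - 11*l*z + z^2)/(l + z)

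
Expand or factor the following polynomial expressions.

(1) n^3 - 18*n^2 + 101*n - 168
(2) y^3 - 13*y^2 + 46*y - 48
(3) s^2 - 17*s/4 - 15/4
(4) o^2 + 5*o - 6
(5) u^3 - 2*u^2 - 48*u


(1) = (n - 8)*(n - 7)*(n - 3)
(2) = (y - 8)*(y - 3)*(y - 2)
(3) = (s - 5)*(s + 3/4)
(4) = (o - 1)*(o + 6)
(5) = u*(u - 8)*(u + 6)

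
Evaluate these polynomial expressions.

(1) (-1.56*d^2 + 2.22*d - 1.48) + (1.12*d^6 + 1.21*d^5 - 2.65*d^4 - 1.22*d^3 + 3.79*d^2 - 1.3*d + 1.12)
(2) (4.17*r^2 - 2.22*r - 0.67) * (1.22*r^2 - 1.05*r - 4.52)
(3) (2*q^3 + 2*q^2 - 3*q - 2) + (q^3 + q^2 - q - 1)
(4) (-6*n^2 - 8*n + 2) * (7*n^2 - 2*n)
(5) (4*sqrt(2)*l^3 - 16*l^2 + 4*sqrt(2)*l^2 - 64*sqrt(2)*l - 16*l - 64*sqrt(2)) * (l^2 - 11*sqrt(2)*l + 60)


(1) = 1.12*d^6 + 1.21*d^5 - 2.65*d^4 - 1.22*d^3 + 2.23*d^2 + 0.92*d - 0.36
(2) = 5.0874*r^4 - 7.0869*r^3 - 17.3348*r^2 + 10.7379*r + 3.0284
(3) = 3*q^3 + 3*q^2 - 4*q - 3
(4) = -42*n^4 - 44*n^3 + 30*n^2 - 4*n
(5) = 4*sqrt(2)*l^5 - 104*l^4 + 4*sqrt(2)*l^4 - 104*l^3 + 352*sqrt(2)*l^3 + 448*l^2 + 352*sqrt(2)*l^2 - 3840*sqrt(2)*l + 448*l - 3840*sqrt(2)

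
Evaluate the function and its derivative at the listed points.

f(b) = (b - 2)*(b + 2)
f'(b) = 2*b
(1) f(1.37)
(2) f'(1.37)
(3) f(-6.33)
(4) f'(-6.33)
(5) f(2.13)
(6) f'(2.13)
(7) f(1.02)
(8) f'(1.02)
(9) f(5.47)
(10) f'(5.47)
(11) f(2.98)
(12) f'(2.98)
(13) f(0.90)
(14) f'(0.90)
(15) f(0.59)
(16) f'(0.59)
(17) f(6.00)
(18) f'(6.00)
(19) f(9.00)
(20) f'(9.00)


(1) = -2.12
(2) = 2.74
(3) = 36.07
(4) = -12.66
(5) = 0.54
(6) = 4.26
(7) = -2.96
(8) = 2.04
(9) = 25.92
(10) = 10.94
(11) = 4.88
(12) = 5.96
(13) = -3.19
(14) = 1.80
(15) = -3.65
(16) = 1.18
(17) = 32.00
(18) = 12.00
(19) = 77.00
(20) = 18.00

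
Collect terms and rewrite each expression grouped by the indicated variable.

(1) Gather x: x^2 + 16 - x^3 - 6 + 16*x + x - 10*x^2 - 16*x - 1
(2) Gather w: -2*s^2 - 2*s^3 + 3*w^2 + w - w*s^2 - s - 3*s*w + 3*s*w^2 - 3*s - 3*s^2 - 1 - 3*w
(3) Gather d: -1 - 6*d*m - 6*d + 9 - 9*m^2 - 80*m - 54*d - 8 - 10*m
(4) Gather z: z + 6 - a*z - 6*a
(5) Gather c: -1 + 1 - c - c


(1) = -x^3 - 9*x^2 + x + 9
(2) = -2*s^3 - 5*s^2 - 4*s + w^2*(3*s + 3) + w*(-s^2 - 3*s - 2) - 1
(3) = d*(-6*m - 60) - 9*m^2 - 90*m
(4) = -6*a + z*(1 - a) + 6
(5) = -2*c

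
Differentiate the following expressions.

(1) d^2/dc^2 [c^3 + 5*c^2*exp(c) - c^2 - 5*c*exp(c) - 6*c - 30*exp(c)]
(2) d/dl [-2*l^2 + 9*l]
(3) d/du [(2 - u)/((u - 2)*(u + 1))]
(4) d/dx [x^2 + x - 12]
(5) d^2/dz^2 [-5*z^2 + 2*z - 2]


(1) = 5*c^2*exp(c) + 15*c*exp(c) + 6*c - 30*exp(c) - 2
(2) = 9 - 4*l
(3) = (u + 1)^(-2)
(4) = 2*x + 1
(5) = -10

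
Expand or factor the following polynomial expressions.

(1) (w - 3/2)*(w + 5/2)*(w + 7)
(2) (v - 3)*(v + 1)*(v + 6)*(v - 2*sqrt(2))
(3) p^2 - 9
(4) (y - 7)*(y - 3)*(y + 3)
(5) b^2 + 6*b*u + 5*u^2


(1) = w^3 + 8*w^2 + 13*w/4 - 105/4
(2) = v^4 - 2*sqrt(2)*v^3 + 4*v^3 - 15*v^2 - 8*sqrt(2)*v^2 - 18*v + 30*sqrt(2)*v + 36*sqrt(2)
(3) = (p - 3)*(p + 3)
(4) = y^3 - 7*y^2 - 9*y + 63
(5) = (b + u)*(b + 5*u)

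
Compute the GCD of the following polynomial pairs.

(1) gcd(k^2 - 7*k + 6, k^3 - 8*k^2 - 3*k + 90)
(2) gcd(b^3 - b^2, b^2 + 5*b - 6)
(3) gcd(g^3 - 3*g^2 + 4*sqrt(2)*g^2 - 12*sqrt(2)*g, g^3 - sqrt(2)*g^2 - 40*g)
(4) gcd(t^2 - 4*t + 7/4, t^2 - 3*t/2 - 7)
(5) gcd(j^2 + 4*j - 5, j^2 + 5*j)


(1) = k - 6
(2) = gcd(b^2*(b - 1), (b - 1)*(b + 6)) = b - 1
(3) = g^2 + 4*sqrt(2)*g
(4) = t - 7/2
(5) = gcd((j - 1)*(j + 5), j*(j + 5)) = j + 5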